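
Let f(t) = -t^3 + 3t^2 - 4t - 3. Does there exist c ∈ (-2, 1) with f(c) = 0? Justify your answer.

f(-2) = 25 and f(1) = -5, which have opposite signs.
Since f is a polynomial it is continuous on [-2, 1].
By the Intermediate Value Theorem, f takes the value 0 somewhere in the open interval.

Such a root exists.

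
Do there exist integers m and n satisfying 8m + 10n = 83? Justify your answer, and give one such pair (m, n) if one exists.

No such integers exist.

Both 8 and 10 are divisible by gcd(8, 10) = 2, hence so is any combination 8m + 10n.
But 83 is not a multiple of 2 (it leaves remainder 1).
Therefore 8m + 10n = 83 has no solution in integers.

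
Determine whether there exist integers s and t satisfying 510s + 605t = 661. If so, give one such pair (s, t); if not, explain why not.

There are no such integers.

Any value of 510s + 605t is a multiple of gcd(510, 605) = 5.
But 661 = 5·132 + 1, so 5 ∤ 661.
Hence no integers s, t satisfy the equation.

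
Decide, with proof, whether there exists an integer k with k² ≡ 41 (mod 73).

Take k = 25. Then 25² = 625 = 8·73 + 41, so 25² ≡ 41 (mod 73).

k = 25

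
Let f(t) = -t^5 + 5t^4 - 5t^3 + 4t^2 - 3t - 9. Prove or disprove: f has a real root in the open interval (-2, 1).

Yes, f has a root in the interval.

f(-2) = 165 and f(1) = -9, which have opposite signs.
As a polynomial, f is continuous on every closed interval.
By the Intermediate Value Theorem, f takes the value 0 somewhere in the open interval.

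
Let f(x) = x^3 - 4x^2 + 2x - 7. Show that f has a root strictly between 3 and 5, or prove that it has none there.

Such a root exists.

f(3) = -10 and f(5) = 28, which have opposite signs.
Since f is a polynomial it is continuous on [3, 5].
By the Intermediate Value Theorem f must vanish at some point of (3, 5).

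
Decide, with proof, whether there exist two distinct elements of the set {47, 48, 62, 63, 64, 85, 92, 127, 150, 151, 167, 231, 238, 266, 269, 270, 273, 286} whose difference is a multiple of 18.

No, no such pair exists.

Two integers differ by a multiple of 18 exactly when they have the same residue mod 18. The residues are 47↦11, 48↦12, 62↦8, 63↦9, 64↦10, 85↦13, 92↦2, 127↦1, 150↦6, 151↦7, 167↦5, 231↦15, 238↦4, 266↦14, 269↦17, 270↦0, 273↦3, 286↦16.
All 18 residues are distinct, so no two elements differ by a multiple of 18.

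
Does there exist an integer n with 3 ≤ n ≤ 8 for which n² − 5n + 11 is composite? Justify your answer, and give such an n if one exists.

At n = 8: 8² − 5·8 + 11 = 35 = 5·7, which is composite.

n = 8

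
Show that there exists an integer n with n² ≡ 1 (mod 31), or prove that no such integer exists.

n = 30

Take n = 30. Then 30² = 900 = 29·31 + 1, so 30² ≡ 1 (mod 31).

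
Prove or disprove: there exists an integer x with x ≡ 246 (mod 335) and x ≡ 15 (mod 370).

gcd(335, 370) = 5. If x ≡ 246 (mod 335) and x ≡ 15 (mod 370), then x ≡ 246 (mod 5) and x ≡ 15 (mod 5).
But 246 mod 5 = 1 while 15 mod 5 = 0, a contradiction.
So no integer satisfies both congruences.

No, no such integer exists.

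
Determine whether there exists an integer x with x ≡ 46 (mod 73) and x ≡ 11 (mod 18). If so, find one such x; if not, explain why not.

x = 119

Since 73 and 18 share no common factor, CRT says the pair of congruences has a solution (unique mod 1314).
Write x = 46 + 73t and require 46 + 73t ≡ 11 (mod 18), i.e. 73t ≡ 1 (mod 18).
73 ≡ 1 (mod 18), so this reads 1t ≡ 1 (mod 18). So t ≡ 1 (mod 18).
With t = 1: x = 46 + 73·1 = 119.
Indeed 119 ≡ 46 (mod 73) and 119 ≡ 11 (mod 18).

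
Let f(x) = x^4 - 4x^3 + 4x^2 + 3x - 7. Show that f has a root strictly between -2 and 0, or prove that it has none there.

f(-2) = 51 and f(0) = -7, which have opposite signs.
As a polynomial, f is continuous on every closed interval.
By the Intermediate Value Theorem f must vanish at some point of (-2, 0).

Yes, f has a root in the interval.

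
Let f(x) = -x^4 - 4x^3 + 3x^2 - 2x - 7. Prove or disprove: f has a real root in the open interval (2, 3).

f has no root in that interval.

The endpoint values f(2) = -47 and f(3) = -175 are both negative. Claim: f(x) < 0 for every x in (2, 3).
Shift to the endpoint 2: with x = 2 + u (0 < u < 1), one computes f(2 + u) = -u^4 - 12u^3 - 45u^2 - 70u - 47.
All 5 nonzero coefficients of this polynomial in u are negative; hence for u > 0 the value is a sum of negative terms (the constant -47 among them).
So f is strictly negative on (2, 3); no root exists in the interval.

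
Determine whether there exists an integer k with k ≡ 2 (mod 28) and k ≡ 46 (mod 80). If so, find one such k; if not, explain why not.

Here gcd(28, 80) = 4, and both 2 and 46 leave remainder 2 mod 4, so the system is consistent.
Write k = 2 + 28t. Then 28t ≡ 46 − 2 ≡ 44 (mod 80); dividing through by 4 gives 7t ≡ 11 (mod 20).
To invert 7 modulo 20: 20 = 2·7 + 6, 7 = 1·6 + 1, 6 = 6·1 + 0, and unwinding, 1 = 7 − 1·6 = 7 − (20 − 2·7) = −20 + 3·7. Thus 7⁻¹ ≡ 3 (mod 20).
Multiplying by 3: t ≡ 3·11 = 33 ≡ 13 (mod 20).
Then k = 2 + 28·13 = 366.
Verify: 366 = 13·28 + 2 and 366 = 4·80 + 46. ✓

k = 366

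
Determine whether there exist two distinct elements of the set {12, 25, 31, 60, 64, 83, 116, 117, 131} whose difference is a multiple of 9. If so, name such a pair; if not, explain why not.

Residues mod 9: 12↦3, 25↦7, 31↦4, 60↦6, 64↦1, 83↦2, 116↦8, 117↦0, 131↦5.
These 9 residues are pairwise different, hence no difference of two elements is divisible by 9.

No such pair exists.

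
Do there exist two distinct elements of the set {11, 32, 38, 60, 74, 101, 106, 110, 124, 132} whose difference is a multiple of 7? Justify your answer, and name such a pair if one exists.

Yes: 11 and 32.

Reduce each element mod 7: 11↦4, 32↦4, 38↦3, 60↦4, 74↦4, 101↦3, 106↦1, 110↦5, 124↦5, 132↦6. The residue 4 repeats (at 11 and 32), and 32 − 11 = 21 = 3·7.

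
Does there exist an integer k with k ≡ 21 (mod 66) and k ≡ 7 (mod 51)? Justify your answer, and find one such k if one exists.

Reduce both congruences modulo 3, which divides 66 and 51: they say k ≡ 21 (mod 3) and k ≡ 7 (mod 3).
But 21 mod 3 = 0 while 7 mod 3 = 1, a contradiction.
Hence the system has no solution.

There is no such integer.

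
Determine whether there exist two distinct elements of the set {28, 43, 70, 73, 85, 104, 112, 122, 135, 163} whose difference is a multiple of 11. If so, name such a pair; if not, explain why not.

Reduce each element modulo 11: 28↦6, 43↦10, 70↦4, 73↦7, 85↦8, 104↦5, 112↦2, 122↦1, 135↦3, 163↦9.
These 10 residues are pairwise different, hence no difference of two elements is divisible by 11.

No, no such pair exists.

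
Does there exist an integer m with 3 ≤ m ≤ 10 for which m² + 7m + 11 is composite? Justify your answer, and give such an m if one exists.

m = 4

At m = 4: 4² + 7·4 + 11 = 55 = 5·11, which is composite.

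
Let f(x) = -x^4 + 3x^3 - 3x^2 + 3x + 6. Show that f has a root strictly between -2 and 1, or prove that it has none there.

Such a root exists.

f(-2) = -52 and f(1) = 8, which have opposite signs.
Since f is a polynomial it is continuous on [-2, 1].
By the Intermediate Value Theorem f must vanish at some point of (-2, 1).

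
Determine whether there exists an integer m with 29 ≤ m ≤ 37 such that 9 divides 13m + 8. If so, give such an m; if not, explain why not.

m = 34

At m = 34 we get 13·34 + 8 = 450, and 450 = 9·50.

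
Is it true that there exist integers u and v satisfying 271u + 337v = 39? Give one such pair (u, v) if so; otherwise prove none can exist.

u = 76, v = -61

Since gcd(271, 337) = 1, every integer is an integer combination of 271 and 337.
Run the Euclidean algorithm on 337 and 271: 337 = 1·271 + 66, 271 = 4·66 + 7, 66 = 9·7 + 3, 7 = 2·3 + 1, 3 = 3·1 + 0.
Back-substituting, 1 = 7 − 2·3 = 7 − 2·(66 − 9·7) = −2·66 + 19·7 = −2·66 + 19·(271 − 4·66) = 19·271 − 78·66 = 19·271 − 78·(337 − 1·271) = −78·337 + 97·271; that is, 271·97 + 337·(-78) = 1.
Scaling by 39 gives the particular solution (u, v) = (3783, -3042).
Shifting by a multiple of (337, −271) keeps it a solution: u = 3783 − 11·337 = 76, v = -3042 + 11·271 = -61.
Check: 271·76 + 337·(-61) = 20596 − 20557 = 39. ✓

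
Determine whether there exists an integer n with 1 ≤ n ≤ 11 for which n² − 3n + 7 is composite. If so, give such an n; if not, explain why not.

At n = 11: 11² − 3·11 + 7 = 95 = 5·19, which is composite.

n = 11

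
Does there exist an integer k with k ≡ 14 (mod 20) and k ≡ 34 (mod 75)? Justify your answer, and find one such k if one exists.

The moduli are not coprime: gcd(20, 75) = 5. Compatibility requires 5 ∣ (34 − 14) = 20, which holds, so solutions exist.
The integers ≡ 14 (mod 20) are 14, 34, …; their remainders mod 75 are 14, 34, so k = 34 is the first that is ≡ 34 (mod 75).
Indeed 34 ≡ 14 (mod 20) and 34 ≡ 34 (mod 75).

k = 34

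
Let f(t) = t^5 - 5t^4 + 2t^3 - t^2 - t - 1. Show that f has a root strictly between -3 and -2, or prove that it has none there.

No such root exists.

f(-3) = -709 and f(-2) = -131, both negative, so a sign-change argument is unavailable; we show f keeps this sign on the whole interval.
Shift to the endpoint -2: with t = -2 − u (0 < u < 1), one computes f(-2 − u) = -u^5 - 15u^4 - 82u^3 - 213u^2 - 267u - 131.
All 6 nonzero coefficients of this polynomial in u are negative; hence for u > 0 the value is a sum of negative terms (the constant -131 among them).
So f is strictly negative on (-3, -2); no root exists in the interval.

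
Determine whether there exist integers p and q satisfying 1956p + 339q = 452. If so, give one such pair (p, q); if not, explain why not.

No, no such integers exist.

gcd(1956, 339) = 3, so every integer of the form 1956p + 339q is a multiple of 3.
But 452 = 3·150 + 2, so 3 ∤ 452.
Therefore 1956p + 339q = 452 has no solution in integers.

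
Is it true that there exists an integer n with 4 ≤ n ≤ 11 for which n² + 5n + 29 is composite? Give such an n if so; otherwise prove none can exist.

At n = 8: 8² + 5·8 + 29 = 133 = 7·19, which is composite.

n = 8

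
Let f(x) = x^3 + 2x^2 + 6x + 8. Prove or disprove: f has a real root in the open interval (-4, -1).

Such a root exists.

f(-4) = -48 and f(-1) = 3, which have opposite signs.
As a polynomial, f is continuous on every closed interval.
By the Intermediate Value Theorem f must vanish at some point of (-4, -1).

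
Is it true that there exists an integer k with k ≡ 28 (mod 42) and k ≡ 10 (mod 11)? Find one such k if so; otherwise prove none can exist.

k = 406

The moduli 42 and 11 are coprime, so by the Chinese Remainder Theorem a unique solution modulo 462 exists.
Write k = 28 + 42t and require 28 + 42t ≡ 10 (mod 11), i.e. 42t ≡ 4 (mod 11).
42 ≡ 9 (mod 11), so this reads 9t ≡ 4 (mod 11). Since 9·5 = 45 = 4·11 + 1, the inverse of 9 mod 11 is 5.
Therefore t ≡ 5·4 = 20 ≡ 9 (mod 11).
With t = 9: k = 28 + 42·9 = 406.
Verify: 406 = 9·42 + 28 and 406 = 36·11 + 10. ✓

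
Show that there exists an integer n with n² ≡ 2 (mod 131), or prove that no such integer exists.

131 is prime, so by Euler's criterion 2 is a square mod 131 iff 2^((131−1)/2) = 2^65 ≡ 1 (mod 131).
Squaring successively (mod 131): 2^2 = 4 ≡ 4; 2^4 ≡ 4² = 16 ≡ 16; 2^8 ≡ 16² = 256 ≡ 125; 2^16 ≡ 125² = 15625 ≡ 36; 2^32 ≡ 36² = 1296 ≡ 117; 2^64 ≡ 117² = 13689 ≡ 65.
Since 65 = 64 + 1, 2^65 ≡ 65 · 2; multiplying out mod 131: 65·2 = 130 ≡ 130. Thus 2^65 ≡ 130 ≡ −1 (mod 131).
The value −1 means 2 is a non-residue modulo 131, so n² ≡ 2 (mod 131) is impossible.

No such integer exists.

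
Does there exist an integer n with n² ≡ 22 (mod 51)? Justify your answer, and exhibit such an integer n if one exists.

Reduce modulo 17, which divides 51: we would need n² ≡ 5 (mod 17).
Squares mod 17 repeat after n = 8 (as (−n)² = n²); for n = 0..8 they are 0, 1, 4, 9, 16, 8, 2, 15, 13.
So the quadratic residues mod 17 are {0, 1, 2, 4, 8, 9, 13, 15, 16}, and 5 is not among them.
Hence no integer n has n² ≡ 22 (mod 51).

There is no such integer.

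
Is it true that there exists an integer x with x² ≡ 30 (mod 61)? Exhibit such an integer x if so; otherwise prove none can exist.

There is no such integer.

61 is prime, so by Euler's criterion 30 is a square mod 61 iff 30^((61−1)/2) = 30^30 ≡ 1 (mod 61).
Squaring successively (mod 61): 30^2 = 900 ≡ 46; 30^4 ≡ 46² = 2116 ≡ 42; 30^8 ≡ 42² = 1764 ≡ 56; 30^16 ≡ 56² = 3136 ≡ 25.
Since 30 = 16 + 8 + 4 + 2, 30^30 ≡ 25 · 56 · 42 · 46; multiplying out mod 61: 25·56 = 1400 ≡ 58, then 58·42 = 2436 ≡ 57, then 57·46 = 2622 ≡ 60. Thus 30^30 ≡ 60 ≡ −1 (mod 61).
By Euler's criterion 30 is a quadratic non-residue mod 61: no x satisfies x² ≡ 30 (mod 61).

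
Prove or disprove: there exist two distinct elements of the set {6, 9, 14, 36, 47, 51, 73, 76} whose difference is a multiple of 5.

6 and 36 are such a pair.

6 mod 5 = 1 and 36 mod 5 = 1, so 36 − 6 = 30 = 6·5.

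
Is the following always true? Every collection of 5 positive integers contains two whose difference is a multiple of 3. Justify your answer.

Partition the integers by their residue mod 3; there are 3 classes.
Since 5 > 3, two of the 5 integers must share a residue class by the pigeonhole principle; call them a and b.
Their difference a − b is then a multiple of 3.

Yes, this is always true.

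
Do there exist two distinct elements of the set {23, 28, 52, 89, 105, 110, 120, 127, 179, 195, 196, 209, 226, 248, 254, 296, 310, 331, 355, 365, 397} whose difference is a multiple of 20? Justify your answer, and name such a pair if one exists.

28 mod 20 = 8 and 248 mod 20 = 8, so 248 − 28 = 220 = 11·20.

Yes: 28 and 248.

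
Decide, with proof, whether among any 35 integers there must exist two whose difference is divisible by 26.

Partition the integers by their residue mod 26; there are 26 classes.
With 35 integers and only 26 classes, the pigeonhole principle forces two of them, say a and b, into the same class.
Equal remainders mean a − b ≡ 0 (mod 26), so 26 divides their difference.

Yes.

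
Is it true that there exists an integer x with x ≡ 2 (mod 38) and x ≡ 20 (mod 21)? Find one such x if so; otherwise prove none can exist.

x = 230

The moduli 38 and 21 are coprime, so by the Chinese Remainder Theorem a unique solution modulo 798 exists.
Any solution of the first congruence is x = 2 + 38t; substituting into the second, 38t ≡ 20 − 2 ≡ 18 (mod 21).
38 ≡ 17 (mod 21), so this reads 17t ≡ 18 (mod 21). Note 17·5 = 85 ≡ 1 (mod 21) (as 85 − 1 = 4·21), so 17⁻¹ ≡ 5.
Therefore t ≡ 5·18 = 90 ≡ 6 (mod 21).
With t = 6: x = 2 + 38·6 = 230.
Check: 230 mod 38 = 2, 230 mod 21 = 20. ✓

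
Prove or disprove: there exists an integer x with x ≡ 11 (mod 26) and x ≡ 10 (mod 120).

There is no such integer.

Both moduli are multiples of 2 = gcd(26, 120), so any solution would satisfy x ≡ 11 and x ≡ 10 modulo 2 simultaneously.
These are incompatible: 11 − 10 = 1 is not divisible by 2.
So no integer satisfies both congruences.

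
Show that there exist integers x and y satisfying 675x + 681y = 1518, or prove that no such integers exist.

x = 201, y = -197

Since gcd(675, 681) = 3 and 1518 = 3·506, Bézout's identity guarantees a solution.
Dividing through by 3 reduces the equation to 225x + 227y = 506.
Run the Euclidean algorithm on 227 and 225: 227 = 1·225 + 2, 225 = 112·2 + 1, 2 = 2·1 + 0.
Working back up the chain: 1 = 225 − 112·2 = 225 − 112·(227 − 1·225) = −112·227 + 113·225. So 225·113 + 227·(-112) = 1.
Times 506: 225·57178 + 227·(-56672) = 506, so (57178, -56672) solves it.
Subtracting 251·227 from x and adding 251·225 to y gives the tidier solution (201, -197).
Check: 675·201 + 681·(-197) = 135675 − 134157 = 1518. ✓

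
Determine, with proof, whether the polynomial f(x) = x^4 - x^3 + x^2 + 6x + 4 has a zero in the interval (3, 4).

f has no root in that interval.

f(3) = 85 and f(4) = 236, both positive, so a sign-change argument is unavailable; we show f keeps this sign on the whole interval.
Substitute x = 3 + u, where 0 < u < 1 on the interval. Expanding, f(3 + u) = u^4 + 11u^3 + 46u^2 + 93u + 85.
The nonzero coefficients here are all positive, so for u > 0 every term is positive (or zero), and the constant term 85 is strictly positive.
So f is strictly positive on (3, 4); no root exists in the interval.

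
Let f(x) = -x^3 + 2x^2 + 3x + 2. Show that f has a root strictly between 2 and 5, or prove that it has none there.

f(2) = 8 and f(5) = -58, which have opposite signs.
f is continuous everywhere (it is a polynomial), in particular on [2, 5].
By the Intermediate Value Theorem, f takes the value 0 somewhere in the open interval.

Yes, f has a root in the interval.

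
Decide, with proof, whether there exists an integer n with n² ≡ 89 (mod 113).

113 is prime, so by Euler's criterion 89 is a square mod 113 iff 89^((113−1)/2) = 89^56 ≡ 1 (mod 113).
Repeated squaring mod 113: 89^2 = 7921 ≡ 11; 89^4 ≡ 11² = 121 ≡ 8; 89^8 ≡ 8² = 64 ≡ 64; 89^16 ≡ 64² = 4096 ≡ 28; 89^32 ≡ 28² = 784 ≡ 106.
Since 56 = 32 + 16 + 8, 89^56 ≡ 106 · 28 · 64; multiplying out mod 113: 106·28 = 2968 ≡ 30, then 30·64 = 1920 ≡ 112. Thus 89^56 ≡ 112 ≡ −1 (mod 113).
By Euler's criterion 89 is a quadratic non-residue mod 113: no n satisfies n² ≡ 89 (mod 113).

No such integer exists.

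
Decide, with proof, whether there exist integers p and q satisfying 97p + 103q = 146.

Since gcd(97, 103) = 1, every integer is an integer combination of 97 and 103.
Run the Euclidean algorithm on 103 and 97: 103 = 1·97 + 6, 97 = 16·6 + 1, 6 = 6·1 + 0.
Back-substituting, 1 = 97 − 16·6 = 97 − 16·(103 − 1·97) = −16·103 + 17·97; that is, 97·17 + 103·(-16) = 1.
Times 146: 97·2482 + 103·(-2336) = 146, so (2482, -2336) solves it.
Shifting by a multiple of (103, −97) keeps it a solution: p = 2482 − 24·103 = 10, q = -2336 + 24·97 = -8.
Indeed 97·10 + 103·(-8) = 970 − 824 = 146.

p = 10, q = -8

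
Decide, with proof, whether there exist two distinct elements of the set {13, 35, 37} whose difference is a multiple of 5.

No, no such pair exists.

Residues mod 5: 13↦3, 35↦0, 37↦2.
No residue repeats among the 3 elements, so no pair has difference ≡ 0 (mod 5).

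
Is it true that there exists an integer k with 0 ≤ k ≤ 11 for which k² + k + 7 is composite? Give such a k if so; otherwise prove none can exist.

At k = 4: 4² + 4 + 7 = 27 = 3·9, which is composite.

k = 4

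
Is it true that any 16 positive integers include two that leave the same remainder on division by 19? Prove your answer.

No; for instance {3, 4, 5, 6, 7, 8, 9, 10, 11, 12, 13, 14, 15, 16, 17, 18} is a counterexample.

Take the 16 consecutive integers 3, 4, …, 18: their residues mod 19 are all distinct because 16 ≤ 19.
So no two of them leave the same remainder on division by 19; the claim fails for this set.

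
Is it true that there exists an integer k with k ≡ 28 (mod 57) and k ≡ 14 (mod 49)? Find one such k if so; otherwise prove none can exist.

k = 2023

Since 57 and 49 share no common factor, CRT says the pair of congruences has a solution (unique mod 2793).
Write k = 28 + 57t and require 28 + 57t ≡ 14 (mod 49), i.e. 57t ≡ 35 (mod 49).
57 ≡ 8 (mod 49), so this reads 8t ≡ 35 (mod 49). Invert 8 mod 49 by the Euclidean algorithm: 49 = 6·8 + 1, 8 = 8·1 + 0; back-substituting, 1 = 49 − 6·8. Hence 8·(-6) ≡ 1, so 8⁻¹ ≡ -6 ≡ 43 (mod 49).
Therefore t ≡ 43·35 = 1505 ≡ 35 (mod 49).
With t = 35: k = 28 + 57·35 = 2023.
Verify: 2023 = 35·57 + 28 and 2023 = 41·49 + 14. ✓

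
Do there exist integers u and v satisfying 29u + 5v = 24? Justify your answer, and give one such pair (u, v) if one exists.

u = 1, v = -1

29 and 5 are coprime, so 29u + 5v ranges over all of ℤ.
Dividing repeatedly: 29 = 5·5 + 4, 5 = 1·4 + 1, 4 = 4·1 + 0.
Working back up the chain: 1 = 5 − 1·4 = 5 − (29 − 5·5) = −29 + 6·5. So 29·(-1) + 5·6 = 1.
Scaling by 24 gives the particular solution (u, v) = (-24, 144).
The general solution is u = -24 + 5k, v = 144 − 29k; taking k = 5 gives the smaller pair u = 1, v = -1.
Indeed 29·1 + 5·(-1) = 29 − 5 = 24.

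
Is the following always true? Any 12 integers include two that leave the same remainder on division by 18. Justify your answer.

No, the set {17, 18, 19, 20, 21, 22, 23, 24, 25, 26, 27, 28} is a counterexample.

Take the 12 consecutive integers 17, 18, …, 28: their residues mod 18 are all distinct because 12 ≤ 18.
So no two of them leave the same remainder on division by 18; the claim fails for this set.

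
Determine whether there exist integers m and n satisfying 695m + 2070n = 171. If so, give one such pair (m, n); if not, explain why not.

Both 695 and 2070 are divisible by gcd(695, 2070) = 5, hence so is any combination 695m + 2070n.
However 171 leaves remainder 1 on division by 5.
So the equation is unsolvable over ℤ.

There are no such integers.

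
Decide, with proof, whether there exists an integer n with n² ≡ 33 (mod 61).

61 is prime, so by Euler's criterion 33 is a square mod 61 iff 33^((61−1)/2) = 33^30 ≡ 1 (mod 61).
Repeated squaring mod 61: 33^2 = 1089 ≡ 52; 33^4 ≡ 52² = 2704 ≡ 20; 33^8 ≡ 20² = 400 ≡ 34; 33^16 ≡ 34² = 1156 ≡ 58.
Since 30 = 16 + 8 + 4 + 2, 33^30 ≡ 58 · 34 · 20 · 52; multiplying out mod 61: 58·34 = 1972 ≡ 20, then 20·20 = 400 ≡ 34, then 34·52 = 1768 ≡ 60. Thus 33^30 ≡ 60 ≡ −1 (mod 61).
The value −1 means 33 is a non-residue modulo 61, so n² ≡ 33 (mod 61) is impossible.

No, no such integer exists.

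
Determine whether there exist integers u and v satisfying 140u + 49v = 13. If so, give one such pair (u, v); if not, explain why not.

Both 140 and 49 are divisible by gcd(140, 49) = 7, hence so is any combination 140u + 49v.
But 13 = 7·1 + 6, so 7 ∤ 13.
Hence no integers u, v satisfy the equation.

No, no such integers exist.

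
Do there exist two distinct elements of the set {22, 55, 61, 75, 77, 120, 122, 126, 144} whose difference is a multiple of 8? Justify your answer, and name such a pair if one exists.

Yes: 22 and 126.

Both 22 and 126 leave remainder 6 on division by 8; their difference 104 = 13·8 is a multiple of 8.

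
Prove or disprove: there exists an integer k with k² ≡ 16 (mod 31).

k = 4

Take k = 4. Then 4² = 16, and since 0 ≤ 16 < 31 this is already reduced: 4² ≡ 16 (mod 31).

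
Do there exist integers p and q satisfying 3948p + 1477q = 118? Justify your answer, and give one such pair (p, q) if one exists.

No, no such integers exist.

gcd(3948, 1477) = 7, so every integer of the form 3948p + 1477q is a multiple of 7.
But 118 is not a multiple of 7 (it leaves remainder 6).
So the equation is unsolvable over ℤ.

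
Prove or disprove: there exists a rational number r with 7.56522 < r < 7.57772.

r = 53/7

Look for a denominator N such that an integer falls strictly between N·7.56522 and N·7.57772. N = 7 works: 7·7.56522 = 52.95654 < 53 < 53.04404 = 7·7.57772.
Hence 53/7 is a rational number with 7.56522 < 53/7 < 7.57772.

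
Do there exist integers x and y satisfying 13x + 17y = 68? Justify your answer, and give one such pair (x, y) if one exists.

x = 0, y = 4

Since gcd(13, 17) = 1, every integer is an integer combination of 13 and 17.
Run the Euclidean algorithm on 17 and 13: 17 = 1·13 + 4, 13 = 3·4 + 1, 4 = 4·1 + 0.
Back-substituting, 1 = 13 − 3·4 = 13 − 3·(17 − 1·13) = −3·17 + 4·13; that is, 13·4 + 17·(-3) = 1.
Scaling by 68 gives the particular solution (x, y) = (272, -204).
Shifting by a multiple of (17, −13) keeps it a solution: x = 272 − 16·17 = 0, y = -204 + 16·13 = 4.
Check: 13·0 + 17·4 = 0 + 68 = 68. ✓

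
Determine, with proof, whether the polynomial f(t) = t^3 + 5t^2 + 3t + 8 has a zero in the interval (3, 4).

f(3) = 89 and f(4) = 164, both positive, so a sign-change argument is unavailable; we show f keeps this sign on the whole interval.
Shift to the endpoint 3: with t = 3 + u (0 < u < 1), one computes f(3 + u) = u^3 + 14u^2 + 60u + 89.
The nonzero coefficients here are all positive, so for u > 0 every term is positive (or zero), and the constant term 89 is strictly positive.
So f is strictly positive on (3, 4); no root exists in the interval.

f has no root in that interval.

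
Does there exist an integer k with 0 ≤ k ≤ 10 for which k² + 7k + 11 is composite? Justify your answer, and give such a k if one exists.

k = 9

At k = 9: 9² + 7·9 + 11 = 155 = 5·31, which is composite.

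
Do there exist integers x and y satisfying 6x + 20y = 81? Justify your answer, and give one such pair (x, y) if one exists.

gcd(6, 20) = 2, so every integer of the form 6x + 20y is a multiple of 2.
But 81 is not a multiple of 2 (it leaves remainder 1).
So the equation is unsolvable over ℤ.

No such integers exist.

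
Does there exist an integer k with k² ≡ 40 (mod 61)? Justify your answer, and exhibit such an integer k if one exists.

No such integer exists.

61 is prime, so by Euler's criterion 40 is a square mod 61 iff 40^((61−1)/2) = 40^30 ≡ 1 (mod 61).
Repeated squaring mod 61: 40^2 = 1600 ≡ 14; 40^4 ≡ 14² = 196 ≡ 13; 40^8 ≡ 13² = 169 ≡ 47; 40^16 ≡ 47² = 2209 ≡ 13.
Since 30 = 16 + 8 + 4 + 2, 40^30 ≡ 13 · 47 · 13 · 14; multiplying out mod 61: 13·47 = 611 ≡ 1, then 1·13 = 13 ≡ 13, then 13·14 = 182 ≡ 60. Thus 40^30 ≡ 60 ≡ −1 (mod 61).
The value −1 means 40 is a non-residue modulo 61, so k² ≡ 40 (mod 61) is impossible.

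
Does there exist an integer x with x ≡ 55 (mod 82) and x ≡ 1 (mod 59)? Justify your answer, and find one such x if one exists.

x = 2597

The moduli 82 and 59 are coprime, so by the Chinese Remainder Theorem a unique solution modulo 4838 exists.
Write x = 55 + 82t and require 55 + 82t ≡ 1 (mod 59), i.e. 82t ≡ 5 (mod 59).
82 ≡ 23 (mod 59), so this reads 23t ≡ 5 (mod 59). To invert 23 modulo 59: 59 = 2·23 + 13, 23 = 1·13 + 10, 13 = 1·10 + 3, 10 = 3·3 + 1, 3 = 3·1 + 0, and unwinding, 1 = 10 − 3·3 = 10 − 3·(13 − 1·10) = −3·13 + 4·10 = −3·13 + 4·(23 − 1·13) = 4·23 − 7·13 = 4·23 − 7·(59 − 2·23) = −7·59 + 18·23. Thus 23⁻¹ ≡ 18 (mod 59).
Multiplying by 18: t ≡ 18·5 = 90 ≡ 31 (mod 59).
Taking t = 31 gives x = 55 + 82·31 = 2597.
Indeed 2597 ≡ 55 (mod 82) and 2597 ≡ 1 (mod 59).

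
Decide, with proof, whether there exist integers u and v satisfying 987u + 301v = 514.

No, no such integers exist.

Any value of 987u + 301v is a multiple of gcd(987, 301) = 7.
But 514 = 7·73 + 3, so 7 ∤ 514.
Therefore 987u + 301v = 514 has no solution in integers.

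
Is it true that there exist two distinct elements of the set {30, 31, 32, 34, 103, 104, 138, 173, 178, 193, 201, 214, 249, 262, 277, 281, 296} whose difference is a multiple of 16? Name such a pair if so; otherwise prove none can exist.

Yes: 34 and 178.

34 mod 16 = 2 and 178 mod 16 = 2, so 178 − 34 = 144 = 9·16.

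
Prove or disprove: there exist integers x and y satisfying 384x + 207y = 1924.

gcd(384, 207) = 3, so every integer of the form 384x + 207y is a multiple of 3.
However 1924 leaves remainder 1 on division by 3.
Therefore 384x + 207y = 1924 has no solution in integers.

No, no such integers exist.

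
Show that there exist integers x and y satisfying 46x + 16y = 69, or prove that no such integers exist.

gcd(46, 16) = 2, so every integer of the form 46x + 16y is a multiple of 2.
However 69 leaves remainder 1 on division by 2.
Therefore 46x + 16y = 69 has no solution in integers.

There are no such integers.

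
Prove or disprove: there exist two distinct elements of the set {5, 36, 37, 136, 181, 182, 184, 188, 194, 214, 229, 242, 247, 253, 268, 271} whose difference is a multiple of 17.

Residues mod 17: 5↦5, 36↦2, 37↦3, 136↦0, 181↦11, 182↦12, 184↦14, 188↦1, 194↦7, 214↦10, 229↦8, 242↦4, 247↦9, 253↦15, 268↦13, 271↦16.
All 16 residues are distinct, so no two elements differ by a multiple of 17.

There is no such pair.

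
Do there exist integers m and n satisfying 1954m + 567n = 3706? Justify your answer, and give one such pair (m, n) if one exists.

Since gcd(1954, 567) = 1, every integer is an integer combination of 1954 and 567.
Run the Euclidean algorithm on 1954 and 567: 1954 = 3·567 + 253, 567 = 2·253 + 61, 253 = 4·61 + 9, 61 = 6·9 + 7, 9 = 1·7 + 2, 7 = 3·2 + 1, 2 = 2·1 + 0.
Working back up the chain: 1 = 7 − 3·2 = 7 − 3·(9 − 1·7) = −3·9 + 4·7 = −3·9 + 4·(61 − 6·9) = 4·61 − 27·9 = 4·61 − 27·(253 − 4·61) = −27·253 + 112·61 = −27·253 + 112·(567 − 2·253) = 112·567 − 251·253 = 112·567 − 251·(1954 − 3·567) = −251·1954 + 865·567. So 1954·(-251) + 567·865 = 1.
Scaling by 3706 gives the particular solution (m, n) = (-930206, 3205690).
The general solution is m = -930206 + 567k, n = 3205690 − 1954k; taking k = 1641 gives the smaller pair m = 241, n = -824.
Indeed 1954·241 + 567·(-824) = 470914 − 467208 = 3706.

m = 241, n = -824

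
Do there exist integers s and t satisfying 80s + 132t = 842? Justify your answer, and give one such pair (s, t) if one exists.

There are no such integers.

gcd(80, 132) = 4, so every integer of the form 80s + 132t is a multiple of 4.
However 842 leaves remainder 2 on division by 4.
Therefore 80s + 132t = 842 has no solution in integers.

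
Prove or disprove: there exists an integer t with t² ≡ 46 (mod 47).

There is no such integer.

47 is prime, so by Euler's criterion 46 is a square mod 47 iff 46^((47−1)/2) = 46^23 ≡ 1 (mod 47).
Repeated squaring mod 47: 46^2 = 2116 ≡ 1; 46^4 ≡ 1² = 1 ≡ 1; 46^8 ≡ 1² = 1 ≡ 1; 46^16 ≡ 1² = 1 ≡ 1.
Since 23 = 16 + 4 + 2 + 1, 46^23 ≡ 1 · 1 · 1 · 46; multiplying out mod 47: 1·1 = 1 ≡ 1, then 1·1 = 1 ≡ 1, then 1·46 = 46 ≡ 46. Thus 46^23 ≡ 46 ≡ −1 (mod 47).
By Euler's criterion 46 is a quadratic non-residue mod 47: no t satisfies t² ≡ 46 (mod 47).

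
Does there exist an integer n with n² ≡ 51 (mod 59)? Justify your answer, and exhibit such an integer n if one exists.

n = 46

Take n = 46. Then 46² = 2116 = 35·59 + 51, so 46² ≡ 51 (mod 59).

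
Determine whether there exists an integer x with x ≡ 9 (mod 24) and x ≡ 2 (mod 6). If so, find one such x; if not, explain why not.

gcd(24, 6) = 6. If x ≡ 9 (mod 24) and x ≡ 2 (mod 6), then x ≡ 9 (mod 6) and x ≡ 2 (mod 6).
However 9 ≡ 3 and 2 ≡ 2 (mod 6), and 3 ≠ 2.
So no integer satisfies both congruences.

No such integer exists.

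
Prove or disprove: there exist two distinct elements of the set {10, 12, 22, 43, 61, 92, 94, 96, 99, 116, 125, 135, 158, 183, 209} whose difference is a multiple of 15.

Residues mod 15: 10↦10, 12↦12, 22↦7, 43↦13, 61↦1, 92↦2, 94↦4, 96↦6, 99↦9, 116↦11, 125↦5, 135↦0, 158↦8, 183↦3, 209↦14.
All 15 residues are distinct, so no two elements differ by a multiple of 15.

No, no such pair exists.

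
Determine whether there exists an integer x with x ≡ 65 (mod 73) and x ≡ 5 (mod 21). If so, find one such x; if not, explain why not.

Since 73 and 21 share no common factor, CRT says the pair of congruences has a solution (unique mod 1533).
Write x = 65 + 73t and require 65 + 73t ≡ 5 (mod 21), i.e. 73t ≡ 3 (mod 21).
73 ≡ 10 (mod 21), so this reads 10t ≡ 3 (mod 21). Invert 10 mod 21 by the Euclidean algorithm: 21 = 2·10 + 1, 10 = 10·1 + 0; back-substituting, 1 = 21 − 2·10. Hence 10·(-2) ≡ 1, so 10⁻¹ ≡ -2 ≡ 19 (mod 21).
Multiplying by 19: t ≡ 19·3 = 57 ≡ 15 (mod 21).
With t = 15: x = 65 + 73·15 = 1160.
Check: 1160 mod 73 = 65, 1160 mod 21 = 5. ✓

x = 1160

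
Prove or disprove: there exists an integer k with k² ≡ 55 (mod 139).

k = 74

k = 74 works: 74² = 5476, and 5476 − 55 = 5421 = 39·139.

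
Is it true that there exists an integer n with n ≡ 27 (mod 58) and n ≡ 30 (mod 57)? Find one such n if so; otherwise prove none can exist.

The moduli 58 and 57 are coprime, so by the Chinese Remainder Theorem a unique solution modulo 3306 exists.
Any solution of the first congruence is n = 27 + 58t; substituting into the second, 58t ≡ 30 − 27 ≡ 3 (mod 57).
58 ≡ 1 (mod 57), so this reads 1t ≡ 3 (mod 57). So t ≡ 3 (mod 57).
With t = 3: n = 27 + 58·3 = 201.
Check: 201 mod 58 = 27, 201 mod 57 = 30. ✓

n = 201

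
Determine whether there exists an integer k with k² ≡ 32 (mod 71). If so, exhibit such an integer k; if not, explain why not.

k = 48

k = 48 works: 48² = 2304, and 2304 − 32 = 2272 = 32·71.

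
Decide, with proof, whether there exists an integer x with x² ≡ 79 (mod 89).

x = 48

x = 48 works: 48² = 2304, and 2304 − 79 = 2225 = 25·89.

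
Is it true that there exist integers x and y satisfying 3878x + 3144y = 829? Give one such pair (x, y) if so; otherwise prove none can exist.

gcd(3878, 3144) = 2, so every integer of the form 3878x + 3144y is a multiple of 2.
But 829 is not a multiple of 2 (it leaves remainder 1).
So the equation is unsolvable over ℤ.

No such integers exist.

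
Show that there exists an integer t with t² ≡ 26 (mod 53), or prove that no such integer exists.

Apply Euler's criterion with the prime 53: 26 is a quadratic residue iff 26^26 ≡ 1 (mod 53), and a non-residue iff it is ≡ −1.
Repeated squaring mod 53: 26^2 = 676 ≡ 40; 26^4 ≡ 40² = 1600 ≡ 10; 26^8 ≡ 10² = 100 ≡ 47; 26^16 ≡ 47² = 2209 ≡ 36.
Since 26 = 16 + 8 + 2, 26^26 ≡ 36 · 47 · 40; multiplying out mod 53: 36·47 = 1692 ≡ 49, then 49·40 = 1960 ≡ 52. Thus 26^26 ≡ 52 ≡ −1 (mod 53).
By Euler's criterion 26 is a quadratic non-residue mod 53: no t satisfies t² ≡ 26 (mod 53).

No, no such integer exists.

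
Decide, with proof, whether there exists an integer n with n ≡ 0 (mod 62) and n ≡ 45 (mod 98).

No, no such integer exists.

Both moduli are multiples of 2 = gcd(62, 98), so any solution would satisfy n ≡ 0 and n ≡ 45 modulo 2 simultaneously.
These are incompatible: 0 − 45 = -45 is not divisible by 2.
So no integer satisfies both congruences.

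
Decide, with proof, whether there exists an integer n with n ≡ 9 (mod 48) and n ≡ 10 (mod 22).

gcd(48, 22) = 2. If n ≡ 9 (mod 48) and n ≡ 10 (mod 22), then n ≡ 9 (mod 2) and n ≡ 10 (mod 2).
These are incompatible: 9 − 10 = -1 is not divisible by 2.
Hence the system has no solution.

No such integer exists.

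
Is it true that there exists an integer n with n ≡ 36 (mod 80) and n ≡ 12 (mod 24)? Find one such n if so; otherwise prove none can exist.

n = 36

gcd(80, 24) = 8. A simultaneous solution exists iff 36 ≡ 12 (mod 8); here 36 mod 8 = 4 = 12 mod 8, so it does.
In fact n = 36 itself already satisfies 36 mod 24 = 12.
Check: 36 mod 80 = 36, 36 mod 24 = 12. ✓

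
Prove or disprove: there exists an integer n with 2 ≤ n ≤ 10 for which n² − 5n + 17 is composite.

The values for n = 2, 3, …, 10 are 11, 11, 13, 17, 23, 31, 41, 53, 67, and each of these is prime.
So no value in the range makes the expression composite.

There is no such integer n in that range.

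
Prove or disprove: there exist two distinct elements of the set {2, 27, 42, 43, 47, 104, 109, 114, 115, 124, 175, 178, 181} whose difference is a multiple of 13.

Reduce each element modulo 13: 2↦2, 27↦1, 42↦3, 43↦4, 47↦8, 104↦0, 109↦5, 114↦10, 115↦11, 124↦7, 175↦6, 178↦9, 181↦12.
These 13 residues are pairwise different, hence no difference of two elements is divisible by 13.

No, no such pair exists.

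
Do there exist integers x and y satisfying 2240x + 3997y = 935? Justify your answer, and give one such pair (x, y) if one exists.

Any value of 2240x + 3997y is a multiple of gcd(2240, 3997) = 7.
But 935 = 7·133 + 4, so 7 ∤ 935.
So the equation is unsolvable over ℤ.

No, no such integers exist.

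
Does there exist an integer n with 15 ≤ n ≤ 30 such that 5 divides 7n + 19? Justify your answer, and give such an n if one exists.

n = 18

At n = 18 we get 7·18 + 19 = 145, and 145 = 5·29.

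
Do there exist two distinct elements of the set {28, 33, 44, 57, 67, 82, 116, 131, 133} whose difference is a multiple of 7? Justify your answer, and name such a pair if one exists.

Reduce each element mod 7: 28↦0, 33↦5, 44↦2, 57↦1, 67↦4, 82↦5, 116↦4, 131↦5, 133↦0. The residue 0 repeats (at 28 and 133), and 133 − 28 = 105 = 15·7.

The pair (28, 133) works.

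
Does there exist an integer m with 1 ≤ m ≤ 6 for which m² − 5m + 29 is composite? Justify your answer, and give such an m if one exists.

m = 4

At m = 4: 4² − 5·4 + 29 = 25 = 5·5, which is composite.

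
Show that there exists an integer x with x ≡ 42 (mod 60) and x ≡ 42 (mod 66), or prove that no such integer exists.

x = 42

gcd(60, 66) = 6. A simultaneous solution exists iff 42 ≡ 42 (mod 6); here 42 mod 6 = 0 = 42 mod 6, so it does.
The smallest candidate x = 42 works directly: 42 ≡ 42 (mod 66).
Verify: 42 = 0·60 + 42 and 42 = 0·66 + 42. ✓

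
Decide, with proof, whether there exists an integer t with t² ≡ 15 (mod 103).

t = 85 works: 85² = 7225, and 7225 − 15 = 7210 = 70·103.

t = 85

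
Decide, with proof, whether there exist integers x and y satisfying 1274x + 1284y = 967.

No such integers exist.

Any value of 1274x + 1284y is a multiple of gcd(1274, 1284) = 2.
But 967 is not a multiple of 2 (it leaves remainder 1).
Hence no integers x, y satisfy the equation.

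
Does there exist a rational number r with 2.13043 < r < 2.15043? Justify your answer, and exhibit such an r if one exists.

Look for a denominator N such that an integer falls strictly between N·2.13043 and N·2.15043. N = 7 works: 7·2.13043 = 14.91301 < 15 < 15.05301 = 7·2.15043.
Dividing back, 2.13043 < 15/7 < 2.15043, and 15/7 is rational.

r = 15/7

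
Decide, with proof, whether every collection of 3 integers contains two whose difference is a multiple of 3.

Take the 3 consecutive integers 6, 7, 8: their residues mod 3 are all distinct because 3 ≤ 3.
No two share a residue, so no pair has difference divisible by 3; the claim fails for this set.

No, the set {6, 7, 8} is a counterexample.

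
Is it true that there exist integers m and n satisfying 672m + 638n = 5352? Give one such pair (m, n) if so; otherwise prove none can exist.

Since gcd(672, 638) = 2 and 5352 = 2·2676, Bézout's identity guarantees a solution.
Dividing through by 2 reduces the equation to 336m + 319n = 2676.
Run the Euclidean algorithm on 336 and 319: 336 = 1·319 + 17, 319 = 18·17 + 13, 17 = 1·13 + 4, 13 = 3·4 + 1, 4 = 4·1 + 0.
Back-substituting, 1 = 13 − 3·4 = 13 − 3·(17 − 1·13) = −3·17 + 4·13 = −3·17 + 4·(319 − 18·17) = 4·319 − 75·17 = 4·319 − 75·(336 − 1·319) = −75·336 + 79·319; that is, 336·(-75) + 319·79 = 1.
Times 2676: 336·(-200700) + 319·211404 = 2676, so (-200700, 211404) solves it.
Adding 630·319 to m and subtracting 630·336 from n gives the tidier solution (270, -276).
Indeed 672·270 + 638·(-276) = 181440 − 176088 = 5352.

m = 270, n = -276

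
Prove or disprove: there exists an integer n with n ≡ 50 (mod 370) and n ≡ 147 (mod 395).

No, no such integer exists.

Both moduli are multiples of 5 = gcd(370, 395), so any solution would satisfy n ≡ 50 and n ≡ 147 modulo 5 simultaneously.
However 50 ≡ 0 and 147 ≡ 2 (mod 5), and 0 ≠ 2.
So no integer satisfies both congruences.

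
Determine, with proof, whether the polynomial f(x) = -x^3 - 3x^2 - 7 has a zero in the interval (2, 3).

No.

The endpoint values f(2) = -27 and f(3) = -61 are both negative. Claim: f(x) < 0 for every x in (2, 3).
Substitute x = 2 + u, where 0 < u < 1 on the interval. Expanding, f(2 + u) = -u^3 - 9u^2 - 24u - 27.
All 4 nonzero coefficients of this polynomial in u are negative; hence for u > 0 the value is a sum of negative terms (the constant -27 among them).
Therefore f(x) < 0 throughout (2, 3), and f has no zero there.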